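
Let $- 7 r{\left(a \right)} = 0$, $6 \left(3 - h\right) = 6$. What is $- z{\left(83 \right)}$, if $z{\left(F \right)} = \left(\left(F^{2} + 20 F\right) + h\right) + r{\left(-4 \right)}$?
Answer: $-8551$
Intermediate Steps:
$h = 2$ ($h = 3 - 1 = 2$)
$r{\left(a \right)} = 0$ ($r{\left(a \right)} = \left(- \frac{1}{7}\right) 0 = 0$)
$z{\left(F \right)} = 2 + F^{2} + 20 F$ ($z{\left(F \right)} = \left(\left(F^{2} + 20 F\right) + 2\right) + 0 = \left(2 + F^{2} + 20 F\right) + 0 = 2 + F^{2} + 20 F$)
$- z{\left(83 \right)} = - (2 + 83^{2} + 20 \cdot 83) = - (2 + 6889 + 1660) = \left(-1\right) 8551 = -8551$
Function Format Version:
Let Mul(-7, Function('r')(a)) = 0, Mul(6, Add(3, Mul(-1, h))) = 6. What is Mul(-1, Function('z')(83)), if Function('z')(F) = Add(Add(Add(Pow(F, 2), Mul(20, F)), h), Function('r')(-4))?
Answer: -8551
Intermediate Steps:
h = 2 (h = Add(3, Mul(Rational(-1, 6), 6)) = Add(3, -1) = 2)
Function('r')(a) = 0 (Function('r')(a) = Mul(Rational(-1, 7), 0) = 0)
Function('z')(F) = Add(2, Pow(F, 2), Mul(20, F)) (Function('z')(F) = Add(Add(Add(Pow(F, 2), Mul(20, F)), 2), 0) = Add(Add(2, Pow(F, 2), Mul(20, F)), 0) = Add(2, Pow(F, 2), Mul(20, F)))
Mul(-1, Function('z')(83)) = Mul(-1, Add(2, Pow(83, 2), Mul(20, 83))) = Mul(-1, Add(2, 6889, 1660)) = Mul(-1, 8551) = -8551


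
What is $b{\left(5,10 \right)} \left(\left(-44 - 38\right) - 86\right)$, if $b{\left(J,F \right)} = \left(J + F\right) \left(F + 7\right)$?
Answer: $-42840$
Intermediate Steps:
$b{\left(J,F \right)} = \left(7 + F\right) \left(F + J\right)$ ($b{\left(J,F \right)} = \left(F + J\right) \left(7 + F\right) = \left(7 + F\right) \left(F + J\right)$)
$b{\left(5,10 \right)} \left(\left(-44 - 38\right) - 86\right) = \left(10^{2} + 7 \cdot 10 + 7 \cdot 5 + 10 \cdot 5\right) \left(\left(-44 - 38\right) - 86\right) = \left(100 + 70 + 35 + 50\right) \left(-82 - 86\right) = 255 \left(-168\right) = -42840$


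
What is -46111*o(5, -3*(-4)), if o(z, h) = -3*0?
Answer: 0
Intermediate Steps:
o(z, h) = 0
-46111*o(5, -3*(-4)) = -46111*0 = 0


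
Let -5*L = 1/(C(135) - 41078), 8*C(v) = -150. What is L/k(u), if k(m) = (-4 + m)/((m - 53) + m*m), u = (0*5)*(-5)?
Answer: 53/821935 ≈ 6.4482e-5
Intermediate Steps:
C(v) = -75/4 (C(v) = (1/8)*(-150) = -75/4)
L = 4/821935 (L = -1/(5*(-75/4 - 41078)) = -1/(5*(-164387/4)) = -1/5*(-4/164387) = 4/821935 ≈ 4.8666e-6)
u = 0 (u = 0*(-5) = 0)
k(m) = (-4 + m)/(-53 + m + m**2) (k(m) = (-4 + m)/((-53 + m) + m**2) = (-4 + m)/(-53 + m + m**2))
L/k(u) = 4/(821935*(((-4 + 0)/(-53 + 0 + 0**2)))) = 4/(821935*((-4/(-53 + 0 + 0)))) = 4/(821935*((-4/(-53)))) = 4/(821935*((-1/53*(-4)))) = 4/(821935*(4/53)) = (4/821935)*(53/4) = 53/821935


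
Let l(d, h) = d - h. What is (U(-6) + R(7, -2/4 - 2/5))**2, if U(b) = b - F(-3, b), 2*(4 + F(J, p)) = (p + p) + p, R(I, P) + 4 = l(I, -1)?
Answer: 121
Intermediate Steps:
R(I, P) = -3 + I (R(I, P) = -4 + (I - 1*(-1)) = -4 + (I + 1) = -4 + (1 + I) = -3 + I)
F(J, p) = -4 + 3*p/2 (F(J, p) = -4 + ((p + p) + p)/2 = -4 + (2*p + p)/2 = -4 + (3*p)/2 = -4 + 3*p/2)
U(b) = 4 - b/2 (U(b) = b - (-4 + 3*b/2) = b + (4 - 3*b/2) = 4 - b/2)
(U(-6) + R(7, -2/4 - 2/5))**2 = ((4 - 1/2*(-6)) + (-3 + 7))**2 = ((4 + 3) + 4)**2 = (7 + 4)**2 = 11**2 = 121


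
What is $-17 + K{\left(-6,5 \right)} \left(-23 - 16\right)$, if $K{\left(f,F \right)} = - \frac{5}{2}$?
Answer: $\frac{161}{2} \approx 80.5$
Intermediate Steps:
$K{\left(f,F \right)} = - \frac{5}{2}$ ($K{\left(f,F \right)} = \left(-5\right) \frac{1}{2} = - \frac{5}{2}$)
$-17 + K{\left(-6,5 \right)} \left(-23 - 16\right) = -17 - \frac{5 \left(-23 - 16\right)}{2} = -17 - - \frac{195}{2} = -17 + \frac{195}{2} = \frac{161}{2}$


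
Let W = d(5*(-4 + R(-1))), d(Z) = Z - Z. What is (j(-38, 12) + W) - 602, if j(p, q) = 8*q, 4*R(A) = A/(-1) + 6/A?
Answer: -506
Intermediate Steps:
R(A) = -A/4 + 3/(2*A) (R(A) = (A/(-1) + 6/A)/4 = (A*(-1) + 6/A)/4 = (-A + 6/A)/4 = -A/4 + 3/(2*A))
d(Z) = 0
W = 0
(j(-38, 12) + W) - 602 = (8*12 + 0) - 602 = (96 + 0) - 602 = 96 - 602 = -506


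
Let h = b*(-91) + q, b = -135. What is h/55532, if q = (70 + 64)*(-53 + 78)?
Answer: 15635/55532 ≈ 0.28155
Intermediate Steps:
q = 3350 (q = 134*25 = 3350)
h = 15635 (h = -135*(-91) + 3350 = 12285 + 3350 = 15635)
h/55532 = 15635/55532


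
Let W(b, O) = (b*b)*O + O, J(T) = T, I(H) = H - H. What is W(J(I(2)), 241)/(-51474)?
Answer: -241/51474 ≈ -0.0046820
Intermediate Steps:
I(H) = 0
W(b, O) = O + O*b**2 (W(b, O) = b**2*O + O = O*b**2 + O = O + O*b**2)
W(J(I(2)), 241)/(-51474) = (241*(1 + 0**2))/(-51474) = (241*(1 + 0))*(-1/51474) = (241*1)*(-1/51474) = 241*(-1/51474) = -241/51474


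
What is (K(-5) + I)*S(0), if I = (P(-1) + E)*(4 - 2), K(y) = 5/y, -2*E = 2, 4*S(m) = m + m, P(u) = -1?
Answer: 0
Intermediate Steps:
S(m) = m/2 (S(m) = (m + m)/4 = (2*m)/4 = m/2)
E = -1 (E = -½*2 = -1)
I = -4 (I = (-1 - 1)*(4 - 2) = -2*2 = -4)
(K(-5) + I)*S(0) = (5/(-5) - 4)*((½)*0) = (5*(-⅕) - 4)*0 = (-1 - 4)*0 = -5*0 = 0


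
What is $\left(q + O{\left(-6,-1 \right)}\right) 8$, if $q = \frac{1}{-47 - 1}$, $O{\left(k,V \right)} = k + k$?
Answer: $- \frac{577}{6} \approx -96.167$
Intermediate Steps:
$O{\left(k,V \right)} = 2 k$
$q = - \frac{1}{48}$ ($q = \frac{1}{-48} = - \frac{1}{48} \approx -0.020833$)
$\left(q + O{\left(-6,-1 \right)}\right) 8 = \left(- \frac{1}{48} + 2 \left(-6\right)\right) 8 = \left(- \frac{1}{48} - 12\right) 8 = \left(- \frac{577}{48}\right) 8 = - \frac{577}{6}$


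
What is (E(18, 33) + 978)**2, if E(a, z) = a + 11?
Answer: 1014049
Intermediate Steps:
E(a, z) = 11 + a
(E(18, 33) + 978)**2 = ((11 + 18) + 978)**2 = (29 + 978)**2 = 1007**2 = 1014049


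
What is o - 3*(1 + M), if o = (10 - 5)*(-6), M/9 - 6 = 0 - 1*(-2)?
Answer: -249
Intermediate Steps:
M = 72 (M = 54 + 9*(0 - 1*(-2)) = 54 + 9*(0 + 2) = 54 + 9*2 = 54 + 18 = 72)
o = -30 (o = 5*(-6) = -30)
o - 3*(1 + M) = -30 - 3*(1 + 72) = -30 - 3*73 = -30 - 1*219 = -30 - 219 = -249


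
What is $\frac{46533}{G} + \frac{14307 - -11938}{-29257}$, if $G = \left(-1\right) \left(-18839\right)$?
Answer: $\frac{866986426}{551172623} \approx 1.573$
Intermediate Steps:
$G = 18839$
$\frac{46533}{G} + \frac{14307 - -11938}{-29257} = \frac{46533}{18839} + \frac{14307 - -11938}{-29257} = 46533 \cdot \frac{1}{18839} + \left(14307 + 11938\right) \left(- \frac{1}{29257}\right) = \frac{46533}{18839} + 26245 \left(- \frac{1}{29257}\right) = \frac{46533}{18839} - \frac{26245}{29257} = \frac{866986426}{551172623}$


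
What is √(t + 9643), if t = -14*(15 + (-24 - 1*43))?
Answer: √10371 ≈ 101.84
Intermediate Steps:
t = 728 (t = -14*(15 + (-24 - 43)) = -14*(15 - 67) = -14*(-52) = 728)
√(t + 9643) = √(728 + 9643) = √10371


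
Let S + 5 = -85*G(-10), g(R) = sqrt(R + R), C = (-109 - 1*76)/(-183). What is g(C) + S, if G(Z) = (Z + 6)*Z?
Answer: -3405 + sqrt(67710)/183 ≈ -3403.6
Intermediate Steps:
C = 185/183 (C = (-109 - 76)*(-1/183) = -185*(-1/183) = 185/183 ≈ 1.0109)
g(R) = sqrt(2)*sqrt(R) (g(R) = sqrt(2*R) = sqrt(2)*sqrt(R))
G(Z) = Z*(6 + Z) (G(Z) = (6 + Z)*Z = Z*(6 + Z))
S = -3405 (S = -5 - (-850)*(6 - 10) = -5 - (-850)*(-4) = -5 - 85*40 = -5 - 3400 = -3405)
g(C) + S = sqrt(2)*sqrt(185/183) - 3405 = sqrt(2)*(sqrt(33855)/183) - 3405 = sqrt(67710)/183 - 3405 = -3405 + sqrt(67710)/183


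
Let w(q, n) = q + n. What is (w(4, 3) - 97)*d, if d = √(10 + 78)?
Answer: -180*√22 ≈ -844.27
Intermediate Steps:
d = 2*√22 (d = √88 = 2*√22 ≈ 9.3808)
w(q, n) = n + q
(w(4, 3) - 97)*d = ((3 + 4) - 97)*(2*√22) = (7 - 97)*(2*√22) = -180*√22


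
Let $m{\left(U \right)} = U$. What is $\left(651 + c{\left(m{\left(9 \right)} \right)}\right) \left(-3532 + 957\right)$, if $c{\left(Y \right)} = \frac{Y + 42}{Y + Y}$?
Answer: $- \frac{10101725}{6} \approx -1.6836 \cdot 10^{6}$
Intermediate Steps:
$c{\left(Y \right)} = \frac{42 + Y}{2 Y}$
$\left(651 + c{\left(m{\left(9 \right)} \right)}\right) \left(-3532 + 957\right) = \left(651 + \frac{42 + 9}{2 \cdot 9}\right) \left(-3532 + 957\right) = \left(651 + \frac{1}{2} \cdot \frac{1}{9} \cdot 51\right) \left(-2575\right) = \left(651 + \frac{17}{6}\right) \left(-2575\right) = \frac{3923}{6} \left(-2575\right) = - \frac{10101725}{6}$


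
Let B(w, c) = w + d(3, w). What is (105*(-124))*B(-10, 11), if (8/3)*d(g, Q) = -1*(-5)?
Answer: 211575/2 ≈ 1.0579e+5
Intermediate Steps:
d(g, Q) = 15/8 (d(g, Q) = 3*(-1*(-5))/8 = (3/8)*5 = 15/8)
B(w, c) = 15/8 + w (B(w, c) = w + 15/8 = 15/8 + w)
(105*(-124))*B(-10, 11) = (105*(-124))*(15/8 - 10) = -13020*(-65/8) = 211575/2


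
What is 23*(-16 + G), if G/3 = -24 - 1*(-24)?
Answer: -368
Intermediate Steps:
G = 0 (G = 3*(-24 - 1*(-24)) = 3*(-24 + 24) = 3*0 = 0)
23*(-16 + G) = 23*(-16 + 0) = 23*(-16) = -368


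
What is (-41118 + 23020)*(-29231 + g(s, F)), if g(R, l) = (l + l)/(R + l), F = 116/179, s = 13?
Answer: 1292398105898/2443 ≈ 5.2902e+8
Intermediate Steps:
F = 116/179 (F = 116*(1/179) = 116/179 ≈ 0.64804)
g(R, l) = 2*l/(R + l) (g(R, l) = (2*l)/(R + l) = 2*l/(R + l))
(-41118 + 23020)*(-29231 + g(s, F)) = (-41118 + 23020)*(-29231 + 2*(116/179)/(13 + 116/179)) = -18098*(-29231 + 2*(116/179)/(2443/179)) = -18098*(-29231 + 2*(116/179)*(179/2443)) = -18098*(-29231 + 232/2443) = -18098*(-71411101/2443) = 1292398105898/2443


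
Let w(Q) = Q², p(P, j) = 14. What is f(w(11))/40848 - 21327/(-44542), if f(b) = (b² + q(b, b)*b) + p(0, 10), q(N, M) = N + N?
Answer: 1414103575/909725808 ≈ 1.5544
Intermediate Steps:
q(N, M) = 2*N
f(b) = 14 + 3*b² (f(b) = (b² + (2*b)*b) + 14 = (b² + 2*b²) + 14 = 3*b² + 14 = 14 + 3*b²)
f(w(11))/40848 - 21327/(-44542) = (14 + 3*(11²)²)/40848 - 21327/(-44542) = (14 + 3*121²)*(1/40848) - 21327*(-1/44542) = (14 + 3*14641)*(1/40848) + 21327/44542 = (14 + 43923)*(1/40848) + 21327/44542 = 43937*(1/40848) + 21327/44542 = 43937/40848 + 21327/44542 = 1414103575/909725808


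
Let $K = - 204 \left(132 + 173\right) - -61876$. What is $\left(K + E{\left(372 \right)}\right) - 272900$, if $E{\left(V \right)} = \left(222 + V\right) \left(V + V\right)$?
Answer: $168692$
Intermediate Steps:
$E{\left(V \right)} = 2 V \left(222 + V\right)$ ($E{\left(V \right)} = \left(222 + V\right) 2 V = 2 V \left(222 + V\right)$)
$K = -344$ ($K = \left(-204\right) 305 + 61876 = -62220 + 61876 = -344$)
$\left(K + E{\left(372 \right)}\right) - 272900 = \left(-344 + 2 \cdot 372 \left(222 + 372\right)\right) - 272900 = \left(-344 + 2 \cdot 372 \cdot 594\right) - 272900 = \left(-344 + 441936\right) - 272900 = 441592 - 272900 = 168692$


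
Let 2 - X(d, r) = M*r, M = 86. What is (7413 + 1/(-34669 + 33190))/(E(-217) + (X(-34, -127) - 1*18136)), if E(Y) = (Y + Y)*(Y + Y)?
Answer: 5481913/133955988 ≈ 0.040923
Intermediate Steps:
X(d, r) = 2 - 86*r
E(Y) = 4*Y**2 (E(Y) = (2*Y)*(2*Y) = 4*Y**2)
(7413 + 1/(-34669 + 33190))/(E(-217) + (X(-34, -127) - 1*18136)) = (7413 + 1/(-34669 + 33190))/(4*(-217)**2 + ((2 - 86*(-127)) - 1*18136)) = (7413 + 1/(-1479))/(4*47089 + ((2 + 10922) - 18136)) = (7413 - 1/1479)/(188356 + (10924 - 18136)) = 10963826/(1479*(188356 - 7212)) = (10963826/1479)/181144 = (10963826/1479)*(1/181144) = 5481913/133955988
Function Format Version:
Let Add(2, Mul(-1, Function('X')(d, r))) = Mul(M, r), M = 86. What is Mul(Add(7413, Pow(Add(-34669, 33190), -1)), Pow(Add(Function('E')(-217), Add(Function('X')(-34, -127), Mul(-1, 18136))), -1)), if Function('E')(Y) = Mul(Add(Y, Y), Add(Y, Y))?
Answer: Rational(5481913, 133955988) ≈ 0.040923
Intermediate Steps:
Function('X')(d, r) = Add(2, Mul(-86, r)) (Function('X')(d, r) = Add(2, Mul(-1, Mul(86, r))) = Add(2, Mul(-86, r)))
Function('E')(Y) = Mul(4, Pow(Y, 2)) (Function('E')(Y) = Mul(Mul(2, Y), Mul(2, Y)) = Mul(4, Pow(Y, 2)))
Mul(Add(7413, Pow(Add(-34669, 33190), -1)), Pow(Add(Function('E')(-217), Add(Function('X')(-34, -127), Mul(-1, 18136))), -1)) = Mul(Add(7413, Pow(Add(-34669, 33190), -1)), Pow(Add(Mul(4, Pow(-217, 2)), Add(Add(2, Mul(-86, -127)), Mul(-1, 18136))), -1)) = Mul(Add(7413, Pow(-1479, -1)), Pow(Add(Mul(4, 47089), Add(Add(2, 10922), -18136)), -1)) = Mul(Add(7413, Rational(-1, 1479)), Pow(Add(188356, Add(10924, -18136)), -1)) = Mul(Rational(10963826, 1479), Pow(Add(188356, -7212), -1)) = Mul(Rational(10963826, 1479), Pow(181144, -1)) = Mul(Rational(10963826, 1479), Rational(1, 181144)) = Rational(5481913, 133955988)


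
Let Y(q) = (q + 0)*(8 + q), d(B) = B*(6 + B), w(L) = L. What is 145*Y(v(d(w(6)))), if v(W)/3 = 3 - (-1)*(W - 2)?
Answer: 7208385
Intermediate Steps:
v(W) = 3 + 3*W (v(W) = 3*(3 - (-1)*(W - 2)) = 3*(3 - (-1)*(-2 + W)) = 3*(3 - (2 - W)) = 3*(3 + (-2 + W)) = 3*(1 + W) = 3 + 3*W)
Y(q) = q*(8 + q)
145*Y(v(d(w(6)))) = 145*((3 + 3*(6*(6 + 6)))*(8 + (3 + 3*(6*(6 + 6))))) = 145*((3 + 3*(6*12))*(8 + (3 + 3*(6*12)))) = 145*((3 + 3*72)*(8 + (3 + 3*72))) = 145*((3 + 216)*(8 + (3 + 216))) = 145*(219*(8 + 219)) = 145*(219*227) = 145*49713 = 7208385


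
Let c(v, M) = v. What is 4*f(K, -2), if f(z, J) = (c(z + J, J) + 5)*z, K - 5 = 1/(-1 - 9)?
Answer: 3871/25 ≈ 154.84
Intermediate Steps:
K = 49/10 (K = 5 + 1/(-1 - 9) = 5 + 1/(-10) = 5 - ⅒ = 49/10 ≈ 4.9000)
f(z, J) = z*(5 + J + z) (f(z, J) = ((z + J) + 5)*z = ((J + z) + 5)*z = (5 + J + z)*z = z*(5 + J + z))
4*f(K, -2) = 4*(49*(5 - 2 + 49/10)/10) = 4*((49/10)*(79/10)) = 4*(3871/100) = 3871/25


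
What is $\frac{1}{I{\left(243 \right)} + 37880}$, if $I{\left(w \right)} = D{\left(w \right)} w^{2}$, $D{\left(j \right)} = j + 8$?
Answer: $\frac{1}{14859179} \approx 6.7299 \cdot 10^{-8}$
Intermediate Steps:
$D{\left(j \right)} = 8 + j$
$I{\left(w \right)} = w^{2} \left(8 + w\right)$ ($I{\left(w \right)} = \left(8 + w\right) w^{2} = w^{2} \left(8 + w\right)$)
$\frac{1}{I{\left(243 \right)} + 37880} = \frac{1}{243^{2} \left(8 + 243\right) + 37880} = \frac{1}{59049 \cdot 251 + 37880} = \frac{1}{14821299 + 37880} = \frac{1}{14859179}$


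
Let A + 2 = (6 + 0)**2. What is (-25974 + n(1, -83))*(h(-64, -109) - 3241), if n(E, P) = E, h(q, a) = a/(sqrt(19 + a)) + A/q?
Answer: 2694153317/32 - 2831057*I*sqrt(10)/30 ≈ 8.4192e+7 - 2.9842e+5*I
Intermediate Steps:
A = 34 (A = -2 + (6 + 0)**2 = -2 + 6**2 = -2 + 36 = 34)
h(q, a) = 34/q + a/sqrt(19 + a) (h(q, a) = a/(sqrt(19 + a)) + 34/q = a/sqrt(19 + a) + 34/q = 34/q + a/sqrt(19 + a))
(-25974 + n(1, -83))*(h(-64, -109) - 3241) = (-25974 + 1)*((34/(-64) - 109/sqrt(19 - 109)) - 3241) = -25973*((34*(-1/64) - (-109)*I*sqrt(10)/30) - 3241) = -25973*((-17/32 - (-109)*I*sqrt(10)/30) - 3241) = -25973*((-17/32 + 109*I*sqrt(10)/30) - 3241) = -25973*(-103729/32 + 109*I*sqrt(10)/30) = 2694153317/32 - 2831057*I*sqrt(10)/30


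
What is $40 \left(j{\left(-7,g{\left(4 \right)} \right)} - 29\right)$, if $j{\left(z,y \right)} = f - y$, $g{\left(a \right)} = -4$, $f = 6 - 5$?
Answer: $-960$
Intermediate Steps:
$f = 1$ ($f = 6 - 5 = 1$)
$j{\left(z,y \right)} = 1 - y$
$40 \left(j{\left(-7,g{\left(4 \right)} \right)} - 29\right) = 40 \left(\left(1 - -4\right) - 29\right) = 40 \left(\left(1 + 4\right) - 29\right) = 40 \left(5 - 29\right) = 40 \left(-24\right) = -960$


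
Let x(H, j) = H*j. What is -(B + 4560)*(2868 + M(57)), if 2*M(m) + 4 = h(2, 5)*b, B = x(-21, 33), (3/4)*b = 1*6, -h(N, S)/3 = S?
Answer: -10850802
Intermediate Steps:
h(N, S) = -3*S
b = 8 (b = 4*(1*6)/3 = (4/3)*6 = 8)
B = -693 (B = -21*33 = -693)
M(m) = -62 (M(m) = -2 + (-3*5*8)/2 = -2 + (-15*8)/2 = -2 + (½)*(-120) = -2 - 60 = -62)
-(B + 4560)*(2868 + M(57)) = -(-693 + 4560)*(2868 - 62) = -3867*2806 = -1*10850802 = -10850802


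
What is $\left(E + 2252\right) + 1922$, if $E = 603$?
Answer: $4777$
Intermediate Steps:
$\left(E + 2252\right) + 1922 = \left(603 + 2252\right) + 1922 = 2855 + 1922 = 4777$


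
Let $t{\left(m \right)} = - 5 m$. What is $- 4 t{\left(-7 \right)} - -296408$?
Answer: $296268$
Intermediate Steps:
$- 4 t{\left(-7 \right)} - -296408 = - 4 \left(\left(-5\right) \left(-7\right)\right) - -296408 = \left(-4\right) 35 + 296408 = -140 + 296408 = 296268$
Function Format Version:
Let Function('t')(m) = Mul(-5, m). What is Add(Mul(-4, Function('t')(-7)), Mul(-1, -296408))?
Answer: 296268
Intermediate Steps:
Add(Mul(-4, Function('t')(-7)), Mul(-1, -296408)) = Add(Mul(-4, Mul(-5, -7)), Mul(-1, -296408)) = Add(Mul(-4, 35), 296408) = Add(-140, 296408) = 296268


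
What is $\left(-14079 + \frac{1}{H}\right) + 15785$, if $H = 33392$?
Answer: $\frac{56966753}{33392} \approx 1706.0$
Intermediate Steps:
$\left(-14079 + \frac{1}{H}\right) + 15785 = \left(-14079 + \frac{1}{33392}\right) + 15785 = - \frac{470125967}{33392} + 15785 = \frac{56966753}{33392}$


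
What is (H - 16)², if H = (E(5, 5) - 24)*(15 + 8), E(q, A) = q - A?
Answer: 322624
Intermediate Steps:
H = -552 (H = ((5 - 1*5) - 24)*(15 + 8) = ((5 - 5) - 24)*23 = (0 - 24)*23 = -24*23 = -552)
(H - 16)² = (-552 - 16)² = (-568)² = 322624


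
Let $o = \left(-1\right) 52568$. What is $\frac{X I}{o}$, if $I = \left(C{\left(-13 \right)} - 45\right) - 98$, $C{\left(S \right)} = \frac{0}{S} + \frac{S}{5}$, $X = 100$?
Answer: $\frac{1820}{6571} \approx 0.27697$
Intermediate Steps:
$C{\left(S \right)} = \frac{S}{5}$ ($C{\left(S \right)} = 0 + S \frac{1}{5} = 0 + \frac{S}{5} = \frac{S}{5}$)
$o = -52568$
$I = - \frac{728}{5}$ ($I = \left(\frac{1}{5} \left(-13\right) - 45\right) - 98 = \left(- \frac{13}{5} - 45\right) - 98 = - \frac{238}{5} - 98 = - \frac{728}{5} \approx -145.6$)
$\frac{X I}{o} = \frac{100 \left(- \frac{728}{5}\right)}{-52568} = \left(-14560\right) \left(- \frac{1}{52568}\right) = \frac{1820}{6571}$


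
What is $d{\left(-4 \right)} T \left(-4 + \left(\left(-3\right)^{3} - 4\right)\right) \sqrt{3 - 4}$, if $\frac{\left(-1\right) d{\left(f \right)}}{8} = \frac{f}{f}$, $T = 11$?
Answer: $3080 i \approx 3080.0 i$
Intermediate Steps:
$d{\left(f \right)} = -8$ ($d{\left(f \right)} = - 8 \frac{f}{f} = \left(-8\right) 1 = -8$)
$d{\left(-4 \right)} T \left(-4 + \left(\left(-3\right)^{3} - 4\right)\right) \sqrt{3 - 4} = \left(-8\right) 11 \left(-4 + \left(\left(-3\right)^{3} - 4\right)\right) \sqrt{3 - 4} = - 88 \left(-4 - 31\right) \sqrt{-1} = - 88 \left(-4 - 31\right) i = - 88 \left(- 35 i\right) = 3080 i$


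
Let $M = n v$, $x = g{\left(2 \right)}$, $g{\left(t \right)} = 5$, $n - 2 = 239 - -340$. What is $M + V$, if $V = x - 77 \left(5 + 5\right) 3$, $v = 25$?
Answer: $12220$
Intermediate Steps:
$n = 581$ ($n = 2 + \left(239 - -340\right) = 2 + \left(239 + 340\right) = 2 + 579 = 581$)
$x = 5$
$M = 14525$ ($M = 581 \cdot 25 = 14525$)
$V = -2305$ ($V = 5 - 77 \left(5 + 5\right) 3 = 5 - 77 \cdot 10 \cdot 3 = 5 - 2310 = -2305$)
$M + V = 14525 - 2305 = 12220$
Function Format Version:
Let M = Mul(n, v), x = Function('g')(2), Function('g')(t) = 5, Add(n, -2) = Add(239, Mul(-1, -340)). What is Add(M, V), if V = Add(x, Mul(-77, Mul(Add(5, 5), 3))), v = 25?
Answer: 12220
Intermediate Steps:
n = 581 (n = Add(2, Add(239, Mul(-1, -340))) = Add(2, Add(239, 340)) = Add(2, 579) = 581)
x = 5
M = 14525 (M = Mul(581, 25) = 14525)
V = -2305 (V = Add(5, Mul(-77, Mul(Add(5, 5), 3))) = Add(5, Mul(-77, Mul(10, 3))) = Add(5, Mul(-77, 30)) = Add(5, -2310) = -2305)
Add(M, V) = Add(14525, -2305) = 12220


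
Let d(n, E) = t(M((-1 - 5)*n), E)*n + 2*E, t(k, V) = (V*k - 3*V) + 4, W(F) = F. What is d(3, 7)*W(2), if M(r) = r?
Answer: -830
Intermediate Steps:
t(k, V) = 4 - 3*V + V*k (t(k, V) = (-3*V + V*k) + 4 = 4 - 3*V + V*k)
d(n, E) = 2*E + n*(4 - 3*E - 6*E*n) (d(n, E) = (4 - 3*E + E*((-1 - 5)*n))*n + 2*E = (4 - 3*E + E*(-6*n))*n + 2*E = (4 - 3*E - 6*E*n)*n + 2*E = n*(4 - 3*E - 6*E*n) + 2*E = 2*E + n*(4 - 3*E - 6*E*n))
d(3, 7)*W(2) = (2*7 + 3*(4 - 3*7 - 6*7*3))*2 = (14 + 3*(4 - 21 - 126))*2 = (14 + 3*(-143))*2 = (14 - 429)*2 = -415*2 = -830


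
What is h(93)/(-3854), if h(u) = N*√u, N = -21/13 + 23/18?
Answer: 79*√93/901836 ≈ 0.00084477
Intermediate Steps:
N = -79/234 (N = -21*1/13 + 23*(1/18) = -21/13 + 23/18 = -79/234 ≈ -0.33761)
h(u) = -79*√u/234
h(93)/(-3854) = -79*√93/234/(-3854) = -79*√93/234*(-1/3854) = 79*√93/901836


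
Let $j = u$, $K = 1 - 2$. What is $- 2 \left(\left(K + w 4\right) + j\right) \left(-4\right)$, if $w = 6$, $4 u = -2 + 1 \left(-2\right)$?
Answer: $176$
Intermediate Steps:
$K = -1$ ($K = 1 - 2 = -1$)
$u = -1$ ($u = \frac{-2 + 1 \left(-2\right)}{4} = \frac{-2 - 2}{4} = \frac{1}{4} \left(-4\right) = -1$)
$j = -1$
$- 2 \left(\left(K + w 4\right) + j\right) \left(-4\right) = - 2 \left(\left(-1 + 6 \cdot 4\right) - 1\right) \left(-4\right) = - 2 \left(\left(-1 + 24\right) - 1\right) \left(-4\right) = - 2 \left(23 - 1\right) \left(-4\right) = \left(-2\right) 22 \left(-4\right) = \left(-44\right) \left(-4\right) = 176$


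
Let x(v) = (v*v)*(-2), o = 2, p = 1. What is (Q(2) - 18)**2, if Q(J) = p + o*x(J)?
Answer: 1089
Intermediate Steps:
x(v) = -2*v**2 (x(v) = v**2*(-2) = -2*v**2)
Q(J) = 1 - 4*J**2 (Q(J) = 1 + 2*(-2*J**2) = 1 - 4*J**2)
(Q(2) - 18)**2 = ((1 - 4*2**2) - 18)**2 = ((1 - 4*4) - 18)**2 = ((1 - 16) - 18)**2 = (-15 - 18)**2 = (-33)**2 = 1089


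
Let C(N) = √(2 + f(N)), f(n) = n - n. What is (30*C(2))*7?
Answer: 210*√2 ≈ 296.98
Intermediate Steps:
f(n) = 0
C(N) = √2 (C(N) = √(2 + 0) = √2)
(30*C(2))*7 = (30*√2)*7 = 210*√2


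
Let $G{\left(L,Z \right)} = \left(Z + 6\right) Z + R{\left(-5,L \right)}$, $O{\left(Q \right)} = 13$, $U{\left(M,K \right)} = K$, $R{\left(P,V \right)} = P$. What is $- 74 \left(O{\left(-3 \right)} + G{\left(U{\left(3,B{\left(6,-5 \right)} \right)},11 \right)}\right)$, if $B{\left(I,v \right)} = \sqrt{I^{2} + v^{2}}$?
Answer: $-14430$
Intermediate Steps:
$G{\left(L,Z \right)} = -5 + Z \left(6 + Z\right)$ ($G{\left(L,Z \right)} = \left(Z + 6\right) Z - 5 = \left(6 + Z\right) Z - 5 = Z \left(6 + Z\right) - 5 = -5 + Z \left(6 + Z\right)$)
$- 74 \left(O{\left(-3 \right)} + G{\left(U{\left(3,B{\left(6,-5 \right)} \right)},11 \right)}\right) = - 74 \left(13 + \left(-5 + 11^{2} + 6 \cdot 11\right)\right) = - 74 \left(13 + \left(-5 + 121 + 66\right)\right) = - 74 \left(13 + 182\right) = \left(-74\right) 195 = -14430$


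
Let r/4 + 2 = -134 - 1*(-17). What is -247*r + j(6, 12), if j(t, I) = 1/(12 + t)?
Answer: 2116297/18 ≈ 1.1757e+5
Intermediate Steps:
r = -476 (r = -8 + 4*(-134 - 1*(-17)) = -8 + 4*(-134 + 17) = -8 + 4*(-117) = -8 - 468 = -476)
-247*r + j(6, 12) = -247*(-476) + 1/(12 + 6) = 117572 + 1/18 = 2116297/18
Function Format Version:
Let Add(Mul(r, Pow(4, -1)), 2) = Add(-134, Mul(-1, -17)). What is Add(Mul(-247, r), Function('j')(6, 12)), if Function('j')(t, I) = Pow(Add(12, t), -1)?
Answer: Rational(2116297, 18) ≈ 1.1757e+5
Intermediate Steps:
r = -476 (r = Add(-8, Mul(4, Add(-134, Mul(-1, -17)))) = Add(-8, Mul(4, Add(-134, 17))) = Add(-8, Mul(4, -117)) = Add(-8, -468) = -476)
Add(Mul(-247, r), Function('j')(6, 12)) = Add(Mul(-247, -476), Pow(Add(12, 6), -1)) = Add(117572, Pow(18, -1)) = Add(117572, Rational(1, 18)) = Rational(2116297, 18)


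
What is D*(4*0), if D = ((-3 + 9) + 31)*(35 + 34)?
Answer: 0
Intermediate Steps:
D = 2553 (D = (6 + 31)*69 = 37*69 = 2553)
D*(4*0) = 2553*(4*0) = 2553*0 = 0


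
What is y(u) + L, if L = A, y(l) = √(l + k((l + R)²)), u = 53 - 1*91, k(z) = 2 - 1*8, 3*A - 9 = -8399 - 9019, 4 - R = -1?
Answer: -5803 + 2*I*√11 ≈ -5803.0 + 6.6332*I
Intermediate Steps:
R = 5 (R = 4 - 1*(-1) = 4 + 1 = 5)
A = -5803 (A = 3 + (-8399 - 9019)/3 = 3 + (⅓)*(-17418) = 3 - 5806 = -5803)
k(z) = -6 (k(z) = 2 - 8 = -6)
u = -38 (u = 53 - 91 = -38)
y(l) = √(-6 + l) (y(l) = √(l - 6) = √(-6 + l))
L = -5803
y(u) + L = √(-6 - 38) - 5803 = √(-44) - 5803 = 2*I*√11 - 5803 = -5803 + 2*I*√11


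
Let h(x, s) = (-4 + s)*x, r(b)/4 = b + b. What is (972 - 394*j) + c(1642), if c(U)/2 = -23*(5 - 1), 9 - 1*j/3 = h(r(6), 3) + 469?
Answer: 487772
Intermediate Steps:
r(b) = 8*b (r(b) = 4*(b + b) = 4*(2*b) = 8*b)
h(x, s) = x*(-4 + s)
j = -1236 (j = 27 - 3*((8*6)*(-4 + 3) + 469) = 27 - 3*(48*(-1) + 469) = 27 - 3*(-48 + 469) = 27 - 3*421 = 27 - 1263 = -1236)
c(U) = -184 (c(U) = 2*(-23*(5 - 1)) = 2*(-23*4) = 2*(-92) = -184)
(972 - 394*j) + c(1642) = (972 - 394*(-1236)) - 184 = (972 + 486984) - 184 = 487956 - 184 = 487772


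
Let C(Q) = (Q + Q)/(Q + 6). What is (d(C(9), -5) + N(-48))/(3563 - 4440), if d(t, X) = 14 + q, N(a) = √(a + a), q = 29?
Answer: -43/877 - 4*I*√6/877 ≈ -0.049031 - 0.011172*I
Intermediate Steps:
N(a) = √2*√a (N(a) = √(2*a) = √2*√a)
C(Q) = 2*Q/(6 + Q) (C(Q) = (2*Q)/(6 + Q) = 2*Q/(6 + Q))
d(t, X) = 43 (d(t, X) = 14 + 29 = 43)
(d(C(9), -5) + N(-48))/(3563 - 4440) = (43 + √2*√(-48))/(3563 - 4440) = (43 + √2*(4*I*√3))/(-877) = (43 + 4*I*√6)*(-1/877) = -43/877 - 4*I*√6/877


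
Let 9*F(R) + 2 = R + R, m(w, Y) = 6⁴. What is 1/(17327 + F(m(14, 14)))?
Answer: 9/158533 ≈ 5.6771e-5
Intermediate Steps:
m(w, Y) = 1296
F(R) = -2/9 + 2*R/9 (F(R) = -2/9 + (R + R)/9 = -2/9 + (2*R)/9 = -2/9 + 2*R/9)
1/(17327 + F(m(14, 14))) = 1/(17327 + (-2/9 + (2/9)*1296)) = 1/(17327 + (-2/9 + 288)) = 1/(17327 + 2590/9) = 1/(158533/9) = 9/158533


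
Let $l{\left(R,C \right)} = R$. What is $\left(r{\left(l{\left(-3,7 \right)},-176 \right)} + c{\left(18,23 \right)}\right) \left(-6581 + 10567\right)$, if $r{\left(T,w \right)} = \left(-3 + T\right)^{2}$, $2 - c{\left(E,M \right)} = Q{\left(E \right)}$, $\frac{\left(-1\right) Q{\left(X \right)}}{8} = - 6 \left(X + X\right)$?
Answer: $-6736340$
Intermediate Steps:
$Q{\left(X \right)} = 96 X$ ($Q{\left(X \right)} = - 8 \left(- 6 \left(X + X\right)\right) = - 8 \left(- 6 \cdot 2 X\right) = - 8 \left(- 12 X\right) = 96 X$)
$c{\left(E,M \right)} = 2 - 96 E$
$\left(r{\left(l{\left(-3,7 \right)},-176 \right)} + c{\left(18,23 \right)}\right) \left(-6581 + 10567\right) = \left(\left(-3 - 3\right)^{2} + \left(2 - 1728\right)\right) \left(-6581 + 10567\right) = \left(\left(-6\right)^{2} + \left(2 - 1728\right)\right) 3986 = \left(36 - 1726\right) 3986 = \left(-1690\right) 3986 = -6736340$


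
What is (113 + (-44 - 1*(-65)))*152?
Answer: 20368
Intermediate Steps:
(113 + (-44 - 1*(-65)))*152 = (113 + (-44 + 65))*152 = (113 + 21)*152 = 134*152 = 20368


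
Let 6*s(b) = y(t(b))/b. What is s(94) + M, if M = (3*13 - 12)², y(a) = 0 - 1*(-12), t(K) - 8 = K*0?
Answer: 34264/47 ≈ 729.02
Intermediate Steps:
t(K) = 8 (t(K) = 8 + K*0 = 8 + 0 = 8)
y(a) = 12 (y(a) = 0 + 12 = 12)
s(b) = 2/b (s(b) = (12/b)/6 = 2/b)
M = 729 (M = (39 - 12)² = 27² = 729)
s(94) + M = 2/94 + 729 = 2*(1/94) + 729 = 1/47 + 729 = 34264/47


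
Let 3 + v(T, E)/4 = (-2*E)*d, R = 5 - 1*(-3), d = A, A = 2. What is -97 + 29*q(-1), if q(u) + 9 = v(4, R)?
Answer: -4418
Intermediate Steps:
d = 2
R = 8 (R = 5 + 3 = 8)
v(T, E) = -12 - 16*E (v(T, E) = -12 + 4*(-2*E*2) = -12 + 4*(-4*E) = -12 - 16*E)
q(u) = -149 (q(u) = -9 + (-12 - 16*8) = -9 + (-12 - 128) = -9 - 140 = -149)
-97 + 29*q(-1) = -97 + 29*(-149) = -97 - 4321 = -4418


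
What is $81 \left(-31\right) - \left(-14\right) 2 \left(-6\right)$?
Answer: $-2679$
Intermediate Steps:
$81 \left(-31\right) - \left(-14\right) 2 \left(-6\right) = -2511 - \left(-28\right) \left(-6\right) = -2511 - 168 = -2679$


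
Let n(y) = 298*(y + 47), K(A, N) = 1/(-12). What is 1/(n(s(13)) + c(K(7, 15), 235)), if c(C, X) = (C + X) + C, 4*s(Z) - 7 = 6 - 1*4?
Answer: 3/44734 ≈ 6.7063e-5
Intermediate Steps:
s(Z) = 9/4 (s(Z) = 7/4 + (6 - 1*4)/4 = 7/4 + (6 - 4)/4 = 7/4 + (¼)*2 = 7/4 + ½ = 9/4)
K(A, N) = -1/12
n(y) = 14006 + 298*y (n(y) = 298*(47 + y) = 14006 + 298*y)
c(C, X) = X + 2*C
1/(n(s(13)) + c(K(7, 15), 235)) = 1/((14006 + 298*(9/4)) + (235 + 2*(-1/12))) = 1/((14006 + 1341/2) + (235 - ⅙)) = 1/(29353/2 + 1409/6) = 1/(44734/3) = 3/44734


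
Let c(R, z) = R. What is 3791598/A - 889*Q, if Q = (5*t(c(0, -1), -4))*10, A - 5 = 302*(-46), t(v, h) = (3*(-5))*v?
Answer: -1263866/4629 ≈ -273.03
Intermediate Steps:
t(v, h) = -15*v
A = -13887 (A = 5 + 302*(-46) = 5 - 13892 = -13887)
Q = 0 (Q = (5*(-15*0))*10 = (5*0)*10 = 0*10 = 0)
3791598/A - 889*Q = 3791598/(-13887) - 889*0 = 3791598*(-1/13887) + 0 = -1263866/4629 + 0 = -1263866/4629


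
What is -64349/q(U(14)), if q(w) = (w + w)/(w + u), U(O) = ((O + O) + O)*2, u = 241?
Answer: -20913425/168 ≈ -1.2448e+5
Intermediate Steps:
U(O) = 6*O (U(O) = (2*O + O)*2 = (3*O)*2 = 6*O)
q(w) = 2*w/(241 + w) (q(w) = (w + w)/(w + 241) = (2*w)/(241 + w) = 2*w/(241 + w))
-64349/q(U(14)) = -64349/(2*(6*14)/(241 + 6*14)) = -64349/(2*84/(241 + 84)) = -64349/(2*84/325) = -64349/(2*84*(1/325)) = -64349/168/325 = -64349*325/168 = -20913425/168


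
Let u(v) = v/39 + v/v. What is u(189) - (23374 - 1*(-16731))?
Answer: -521289/13 ≈ -40099.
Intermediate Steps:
u(v) = 1 + v/39 (u(v) = v*(1/39) + 1 = v/39 + 1 = 1 + v/39)
u(189) - (23374 - 1*(-16731)) = (1 + (1/39)*189) - (23374 - 1*(-16731)) = (1 + 63/13) - (23374 + 16731) = 76/13 - 1*40105 = 76/13 - 40105 = -521289/13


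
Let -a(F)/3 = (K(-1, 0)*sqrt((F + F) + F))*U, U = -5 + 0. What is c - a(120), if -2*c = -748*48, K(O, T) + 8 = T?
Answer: 17952 + 720*sqrt(10) ≈ 20229.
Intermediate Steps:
K(O, T) = -8 + T
U = -5
c = 17952 (c = -(-374)*48 = -1/2*(-35904) = 17952)
a(F) = -120*sqrt(3)*sqrt(F) (a(F) = -3*(-8 + 0)*sqrt((F + F) + F)*(-5) = -3*(-8*sqrt(2*F + F))*(-5) = -3*(-8*sqrt(3)*sqrt(F))*(-5) = -120*sqrt(3)*sqrt(F))
c - a(120) = 17952 - (-120)*sqrt(3)*sqrt(120) = 17952 - (-120)*sqrt(3)*2*sqrt(30) = 17952 - (-720)*sqrt(10) = 17952 + 720*sqrt(10)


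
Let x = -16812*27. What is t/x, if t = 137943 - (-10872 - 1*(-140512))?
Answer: -8303/453924 ≈ -0.018292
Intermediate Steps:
x = -453924
t = 8303 (t = 137943 - (-10872 + 140512) = 137943 - 1*129640 = 137943 - 129640 = 8303)
t/x = 8303/(-453924) = 8303*(-1/453924) = -8303/453924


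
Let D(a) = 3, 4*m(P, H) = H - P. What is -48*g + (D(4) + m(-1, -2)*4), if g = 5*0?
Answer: 2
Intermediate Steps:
m(P, H) = -P/4 + H/4 (m(P, H) = (H - P)/4 = -P/4 + H/4)
g = 0
-48*g + (D(4) + m(-1, -2)*4) = -48*0 + (3 + (-¼*(-1) + (¼)*(-2))*4) = 0 + (3 + (¼ - ½)*4) = 0 + (3 - ¼*4) = 0 + (3 - 1) = 0 + 2 = 2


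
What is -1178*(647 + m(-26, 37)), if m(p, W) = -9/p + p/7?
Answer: -68996049/91 ≈ -7.5820e+5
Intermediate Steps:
m(p, W) = -9/p + p/7 (m(p, W) = -9/p + p*(1/7) = -9/p + p/7)
-1178*(647 + m(-26, 37)) = -1178*(647 + (-9/(-26) + (1/7)*(-26))) = -1178*(647 + (-9*(-1/26) - 26/7)) = -1178*(647 + (9/26 - 26/7)) = -1178*(647 - 613/182) = -1178*117141/182 = -68996049/91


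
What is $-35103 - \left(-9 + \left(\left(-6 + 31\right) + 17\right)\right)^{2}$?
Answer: $-36192$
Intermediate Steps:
$-35103 - \left(-9 + \left(\left(-6 + 31\right) + 17\right)\right)^{2} = -35103 - \left(-9 + \left(25 + 17\right)\right)^{2} = -35103 - \left(-9 + 42\right)^{2} = -35103 - 33^{2} = -35103 - 1089 = -36192$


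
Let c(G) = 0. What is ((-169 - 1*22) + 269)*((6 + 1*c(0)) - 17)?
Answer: -858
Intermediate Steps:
((-169 - 1*22) + 269)*((6 + 1*c(0)) - 17) = ((-169 - 1*22) + 269)*((6 + 1*0) - 17) = ((-169 - 22) + 269)*((6 + 0) - 17) = (-191 + 269)*(6 - 17) = 78*(-11) = -858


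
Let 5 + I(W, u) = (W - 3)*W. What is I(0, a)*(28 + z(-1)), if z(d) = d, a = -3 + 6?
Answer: -135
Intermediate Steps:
a = 3
I(W, u) = -5 + W*(-3 + W) (I(W, u) = -5 + (W - 3)*W = -5 + (-3 + W)*W = -5 + W*(-3 + W))
I(0, a)*(28 + z(-1)) = (-5 + 0² - 3*0)*(28 - 1) = (-5 + 0 + 0)*27 = -5*27 = -135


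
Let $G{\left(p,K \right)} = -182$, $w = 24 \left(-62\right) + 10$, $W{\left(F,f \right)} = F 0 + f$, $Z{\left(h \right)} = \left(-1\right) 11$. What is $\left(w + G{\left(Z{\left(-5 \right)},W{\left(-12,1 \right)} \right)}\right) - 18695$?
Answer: $-20355$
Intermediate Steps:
$Z{\left(h \right)} = -11$
$W{\left(F,f \right)} = f$ ($W{\left(F,f \right)} = 0 + f = f$)
$w = -1478$ ($w = -1488 + 10 = -1478$)
$\left(w + G{\left(Z{\left(-5 \right)},W{\left(-12,1 \right)} \right)}\right) - 18695 = \left(-1478 - 182\right) - 18695 = -1660 - 18695 = -20355$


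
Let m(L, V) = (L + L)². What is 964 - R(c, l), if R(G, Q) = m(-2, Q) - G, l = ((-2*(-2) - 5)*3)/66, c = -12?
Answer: 936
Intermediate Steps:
m(L, V) = 4*L² (m(L, V) = (2*L)² = 4*L²)
l = -1/22 (l = ((4 - 5)*3)*(1/66) = -1*3*(1/66) = -3*1/66 = -1/22 ≈ -0.045455)
R(G, Q) = 16 - G (R(G, Q) = 4*(-2)² - G = 4*4 - G = 16 - G)
964 - R(c, l) = 964 - (16 - 1*(-12)) = 964 - (16 + 12) = 964 - 1*28 = 964 - 28 = 936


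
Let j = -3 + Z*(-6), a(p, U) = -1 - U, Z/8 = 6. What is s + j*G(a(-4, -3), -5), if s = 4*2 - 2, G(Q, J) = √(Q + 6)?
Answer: 6 - 582*√2 ≈ -817.07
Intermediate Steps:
Z = 48 (Z = 8*6 = 48)
G(Q, J) = √(6 + Q)
j = -291 (j = -3 + 48*(-6) = -3 - 288 = -291)
s = 6 (s = 8 - 2 = 6)
s + j*G(a(-4, -3), -5) = 6 - 291*√(6 + (-1 - 1*(-3))) = 6 - 291*√(6 + (-1 + 3)) = 6 - 291*√(6 + 2) = 6 - 582*√2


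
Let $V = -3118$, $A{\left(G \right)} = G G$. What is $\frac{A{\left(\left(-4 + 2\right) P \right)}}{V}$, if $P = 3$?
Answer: $- \frac{18}{1559} \approx -0.011546$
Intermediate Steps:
$A{\left(G \right)} = G^{2}$
$\frac{A{\left(\left(-4 + 2\right) P \right)}}{V} = \frac{\left(\left(-4 + 2\right) 3\right)^{2}}{-3118} = \left(\left(-2\right) 3\right)^{2} \left(- \frac{1}{3118}\right) = \left(-6\right)^{2} \left(- \frac{1}{3118}\right) = 36 \left(- \frac{1}{3118}\right) = - \frac{18}{1559}$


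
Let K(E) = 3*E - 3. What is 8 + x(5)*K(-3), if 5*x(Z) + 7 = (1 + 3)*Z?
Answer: -116/5 ≈ -23.200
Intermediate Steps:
x(Z) = -7/5 + 4*Z/5 (x(Z) = -7/5 + ((1 + 3)*Z)/5 = -7/5 + (4*Z)/5 = -7/5 + 4*Z/5)
K(E) = -3 + 3*E
8 + x(5)*K(-3) = 8 + (-7/5 + (⅘)*5)*(-3 + 3*(-3)) = 8 + (-7/5 + 4)*(-3 - 9) = 8 + (13/5)*(-12) = 8 - 156/5 = -116/5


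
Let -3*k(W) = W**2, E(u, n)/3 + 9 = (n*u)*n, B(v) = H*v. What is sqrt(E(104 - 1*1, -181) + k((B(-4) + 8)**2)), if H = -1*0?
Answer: sqrt(91095810)/3 ≈ 3181.5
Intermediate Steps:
H = 0
B(v) = 0 (B(v) = 0*v = 0)
E(u, n) = -27 + 3*u*n**2 (E(u, n) = -27 + 3*((n*u)*n) = -27 + 3*(u*n**2) = -27 + 3*u*n**2)
k(W) = -W**2/3
sqrt(E(104 - 1*1, -181) + k((B(-4) + 8)**2)) = sqrt((-27 + 3*(104 - 1*1)*(-181)**2) - (0 + 8)**4/3) = sqrt((-27 + 3*(104 - 1)*32761) - (8**2)**2/3) = sqrt((-27 + 3*103*32761) - 1/3*64**2) = sqrt((-27 + 10123149) - 1/3*4096) = sqrt(10123122 - 4096/3) = sqrt(30365270/3) = sqrt(91095810)/3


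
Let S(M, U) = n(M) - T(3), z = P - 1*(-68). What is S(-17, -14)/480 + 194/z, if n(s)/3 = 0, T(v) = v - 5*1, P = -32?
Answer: 3883/720 ≈ 5.3931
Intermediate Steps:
z = 36 (z = -32 - 1*(-68) = -32 + 68 = 36)
T(v) = -5 + v (T(v) = v - 5 = -5 + v)
n(s) = 0 (n(s) = 3*0 = 0)
S(M, U) = 2 (S(M, U) = 0 - (-5 + 3) = 0 - 1*(-2) = 0 + 2 = 2)
S(-17, -14)/480 + 194/z = 2/480 + 194/36 = 2*(1/480) + 194*(1/36) = 1/240 + 97/18 = 3883/720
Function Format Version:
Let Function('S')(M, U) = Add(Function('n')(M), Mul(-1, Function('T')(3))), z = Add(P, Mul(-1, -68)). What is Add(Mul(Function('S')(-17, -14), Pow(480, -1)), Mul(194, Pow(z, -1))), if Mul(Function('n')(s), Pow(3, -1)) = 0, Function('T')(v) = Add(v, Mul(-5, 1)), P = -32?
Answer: Rational(3883, 720) ≈ 5.3931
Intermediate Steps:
z = 36 (z = Add(-32, Mul(-1, -68)) = Add(-32, 68) = 36)
Function('T')(v) = Add(-5, v) (Function('T')(v) = Add(v, -5) = Add(-5, v))
Function('n')(s) = 0 (Function('n')(s) = Mul(3, 0) = 0)
Function('S')(M, U) = 2 (Function('S')(M, U) = Add(0, Mul(-1, Add(-5, 3))) = Add(0, Mul(-1, -2)) = Add(0, 2) = 2)
Add(Mul(Function('S')(-17, -14), Pow(480, -1)), Mul(194, Pow(z, -1))) = Add(Mul(2, Pow(480, -1)), Mul(194, Pow(36, -1))) = Add(Mul(2, Rational(1, 480)), Mul(194, Rational(1, 36))) = Add(Rational(1, 240), Rational(97, 18)) = Rational(3883, 720)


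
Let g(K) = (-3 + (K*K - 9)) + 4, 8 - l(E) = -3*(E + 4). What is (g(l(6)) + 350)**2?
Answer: 3189796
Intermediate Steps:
l(E) = 20 + 3*E (l(E) = 8 - (-3)*(E + 4) = 8 - (-3)*(4 + E) = 8 - (-12 - 3*E) = 8 + (12 + 3*E) = 20 + 3*E)
g(K) = -8 + K**2 (g(K) = (-3 + (K**2 - 9)) + 4 = (-3 + (-9 + K**2)) + 4 = (-12 + K**2) + 4 = -8 + K**2)
(g(l(6)) + 350)**2 = ((-8 + (20 + 3*6)**2) + 350)**2 = ((-8 + (20 + 18)**2) + 350)**2 = ((-8 + 38**2) + 350)**2 = ((-8 + 1444) + 350)**2 = (1436 + 350)**2 = 1786**2 = 3189796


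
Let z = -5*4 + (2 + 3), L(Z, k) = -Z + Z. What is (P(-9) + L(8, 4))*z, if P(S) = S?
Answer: 135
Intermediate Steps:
L(Z, k) = 0
z = -15 (z = -20 + 5 = -15)
(P(-9) + L(8, 4))*z = (-9 + 0)*(-15) = -9*(-15) = 135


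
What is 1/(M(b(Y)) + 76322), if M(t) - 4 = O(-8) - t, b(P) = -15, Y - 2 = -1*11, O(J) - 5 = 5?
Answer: 1/76351 ≈ 1.3097e-5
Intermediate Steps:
O(J) = 10 (O(J) = 5 + 5 = 10)
Y = -9 (Y = 2 - 1*11 = 2 - 11 = -9)
M(t) = 14 - t (M(t) = 4 + (10 - t) = 14 - t)
1/(M(b(Y)) + 76322) = 1/((14 - 1*(-15)) + 76322) = 1/((14 + 15) + 76322) = 1/(29 + 76322) = 1/76351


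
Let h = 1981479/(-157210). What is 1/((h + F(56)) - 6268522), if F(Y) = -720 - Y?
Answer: -157210/985598320059 ≈ -1.5951e-7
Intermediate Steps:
h = -1981479/157210 (h = 1981479*(-1/157210) = -1981479/157210 ≈ -12.604)
1/((h + F(56)) - 6268522) = 1/((-1981479/157210 + (-720 - 1*56)) - 6268522) = 1/((-1981479/157210 + (-720 - 56)) - 6268522) = 1/((-1981479/157210 - 776) - 6268522) = 1/(-123976439/157210 - 6268522) = 1/(-985598320059/157210) = -157210/985598320059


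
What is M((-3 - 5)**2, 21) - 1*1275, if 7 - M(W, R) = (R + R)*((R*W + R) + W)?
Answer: -61286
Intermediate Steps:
M(W, R) = 7 - 2*R*(R + W + R*W) (M(W, R) = 7 - (R + R)*((R*W + R) + W) = 7 - 2*R*((R + R*W) + W) = 7 - 2*R*(R + W + R*W))
M((-3 - 5)**2, 21) - 1*1275 = (7 - 2*21**2 - 2*21*(-3 - 5)**2 - 2*(-3 - 5)**2*21**2) - 1*1275 = (7 - 2*441 - 2*21*(-8)**2 - 2*(-8)**2*441) - 1275 = (7 - 882 - 2*21*64 - 2*64*441) - 1275 = (7 - 882 - 2688 - 56448) - 1275 = -60011 - 1275 = -61286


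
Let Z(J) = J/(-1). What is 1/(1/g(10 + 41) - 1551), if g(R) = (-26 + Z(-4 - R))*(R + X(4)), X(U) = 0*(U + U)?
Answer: -1479/2293928 ≈ -0.00064475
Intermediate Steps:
Z(J) = -J (Z(J) = J*(-1) = -J)
X(U) = 0 (X(U) = 0*(2*U) = 0)
g(R) = R*(-22 + R) (g(R) = (-26 - (-4 - R))*(R + 0) = (-26 + (4 + R))*R = (-22 + R)*R = R*(-22 + R))
1/(1/g(10 + 41) - 1551) = 1/(1/((10 + 41)*(-22 + (10 + 41))) - 1551) = 1/(1/(51*(-22 + 51)) - 1551) = 1/(1/(51*29) - 1551) = 1/(1/1479 - 1551) = 1/(-2293928/1479) = -1479/2293928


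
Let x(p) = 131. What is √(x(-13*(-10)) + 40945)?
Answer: 6*√1141 ≈ 202.67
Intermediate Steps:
√(x(-13*(-10)) + 40945) = √(131 + 40945) = √41076 = 6*√1141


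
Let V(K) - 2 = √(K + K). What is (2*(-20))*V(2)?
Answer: -160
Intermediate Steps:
V(K) = 2 + √2*√K (V(K) = 2 + √(K + K) = 2 + √(2*K) = 2 + √2*√K)
(2*(-20))*V(2) = (2*(-20))*(2 + √2*√2) = -40*(2 + 2) = -40*4 = -160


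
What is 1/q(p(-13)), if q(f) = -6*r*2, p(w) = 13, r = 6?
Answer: -1/72 ≈ -0.013889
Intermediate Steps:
q(f) = -72 (q(f) = -6*6*2 = -36*2 = -72)
1/q(p(-13)) = 1/(-72) = -1/72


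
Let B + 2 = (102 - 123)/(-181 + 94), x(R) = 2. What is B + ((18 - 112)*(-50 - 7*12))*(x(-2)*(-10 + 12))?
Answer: 1461085/29 ≈ 50382.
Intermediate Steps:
B = -51/29 (B = -2 + (102 - 123)/(-181 + 94) = -2 - 21/(-87) = -2 - 21*(-1/87) = -2 + 7/29 = -51/29 ≈ -1.7586)
B + ((18 - 112)*(-50 - 7*12))*(x(-2)*(-10 + 12)) = -51/29 + ((18 - 112)*(-50 - 7*12))*(2*(-10 + 12)) = -51/29 + (-94*(-50 - 84))*(2*2) = -51/29 - 94*(-134)*4 = -51/29 + 12596*4 = -51/29 + 50384 = 1461085/29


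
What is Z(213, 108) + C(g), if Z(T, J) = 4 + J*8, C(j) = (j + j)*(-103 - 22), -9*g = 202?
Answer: 58312/9 ≈ 6479.1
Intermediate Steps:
g = -202/9 (g = -1/9*202 = -202/9 ≈ -22.444)
C(j) = -250*j (C(j) = (2*j)*(-125) = -250*j)
Z(T, J) = 4 + 8*J
Z(213, 108) + C(g) = (4 + 8*108) - 250*(-202/9) = (4 + 864) + 50500/9 = 868 + 50500/9 = 58312/9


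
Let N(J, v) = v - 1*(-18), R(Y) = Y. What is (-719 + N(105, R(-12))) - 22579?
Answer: -23292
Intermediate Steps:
N(J, v) = 18 + v (N(J, v) = v + 18 = 18 + v)
(-719 + N(105, R(-12))) - 22579 = (-719 + (18 - 12)) - 22579 = (-719 + 6) - 22579 = -713 - 22579 = -23292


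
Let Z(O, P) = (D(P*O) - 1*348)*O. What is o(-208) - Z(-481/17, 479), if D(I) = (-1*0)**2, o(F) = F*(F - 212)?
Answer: 1317732/17 ≈ 77514.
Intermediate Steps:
o(F) = F*(-212 + F)
D(I) = 0 (D(I) = 0**2 = 0)
Z(O, P) = -348*O (Z(O, P) = (0 - 1*348)*O = (0 - 348)*O = -348*O)
o(-208) - Z(-481/17, 479) = -208*(-212 - 208) - (-348)*(-481/17) = -208*(-420) - (-348)*(-481*1/17) = 87360 - (-348)*(-481)/17 = 87360 - 1*167388/17 = 87360 - 167388/17 = 1317732/17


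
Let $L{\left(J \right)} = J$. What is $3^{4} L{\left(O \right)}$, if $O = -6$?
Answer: $-486$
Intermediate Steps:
$3^{4} L{\left(O \right)} = 3^{4} \left(-6\right) = 81 \left(-6\right) = -486$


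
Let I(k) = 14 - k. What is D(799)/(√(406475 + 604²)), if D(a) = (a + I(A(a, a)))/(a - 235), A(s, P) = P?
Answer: 7*√85699/72501354 ≈ 2.8264e-5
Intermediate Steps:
D(a) = 14/(-235 + a) (D(a) = (a + (14 - a))/(a - 235) = 14/(-235 + a))
D(799)/(√(406475 + 604²)) = (14/(-235 + 799))/(√(406475 + 604²)) = (14/564)/(√(406475 + 364816)) = (14*(1/564))/(√771291) = 7/(282*((3*√85699))) = 7*(√85699/257097)/282 = 7*√85699/72501354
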